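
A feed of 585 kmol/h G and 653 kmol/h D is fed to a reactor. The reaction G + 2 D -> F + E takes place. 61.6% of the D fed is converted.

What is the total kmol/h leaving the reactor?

1040 kmol/h

D reacted = 0.616 × 653 = 402.2 kmol/h; ν_D = −2, so ξ = 402.2/2 = 201.1 kmol/h.
Outlet amounts (n = n₀ + ν ξ):
  G: 585 − 1(201.1) = 383.9
  D: 653 − 2(201.1) = 250.8
  F: 0 + 1(201.1) = 201.1
  E: 0 + 1(201.1) = 201.1
Total out = 383.9 + 250.8 + 201.1 + 201.1 = 1037 kmol/h.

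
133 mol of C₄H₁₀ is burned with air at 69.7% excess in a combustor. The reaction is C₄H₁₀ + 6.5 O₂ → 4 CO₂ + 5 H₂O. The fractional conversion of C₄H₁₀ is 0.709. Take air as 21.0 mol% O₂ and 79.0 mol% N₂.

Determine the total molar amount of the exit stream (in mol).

Stoichiometric O₂ = 6.5 × 133 = 864.5 mol; O₂ fed = 864.5 × 1.697 = 1467 mol.
N₂ fed = 1467 × 79/21 = 5519 mol.
Fuel reacted = 0.709 × 133 → ξ = 94.3 mol.
Outlet (n = n₀ + ν ξ):
  C₄H₁₀: 133 − 1(94.3) = 38.7
  O₂: 1467 − 6.5(94.3) = 854.1
  N₂: 5519 (inert)
  CO₂: 0 + 4(94.3) = 377.2
  H₂O: 0 + 5(94.3) = 471.5
Total out = 38.7 + 854.1 + 5519 + 377.2 + 471.5 = 7260 mol.

7260 mol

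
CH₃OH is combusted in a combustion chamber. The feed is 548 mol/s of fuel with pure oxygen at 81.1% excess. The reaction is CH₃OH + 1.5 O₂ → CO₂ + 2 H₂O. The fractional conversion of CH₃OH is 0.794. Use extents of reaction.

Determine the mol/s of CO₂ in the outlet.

Stoichiometric O₂ = 1.5 × 548 = 822 mol/s; O₂ fed = 822 × 1.811 = 1489 mol/s.
Fuel reacted = 0.794 × 548 → ξ = 435.1 mol/s.
Outlet (n = n₀ + ν ξ):
  CH₃OH: 548 − 1(435.1) = 112.9
  O₂: 1489 − 1.5(435.1) = 836
  CO₂: 0 + 1(435.1) = 435.1
  H₂O: 0 + 2(435.1) = 870.2

435 mol/s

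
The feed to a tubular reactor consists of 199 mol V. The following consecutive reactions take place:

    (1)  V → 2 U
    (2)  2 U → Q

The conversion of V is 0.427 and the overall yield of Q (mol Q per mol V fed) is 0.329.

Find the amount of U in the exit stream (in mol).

39 mol

Conversion of V: V consumed = 1ξ₁ = 0.427 × 199 → ξ₁ = 84.97 mol.
Yield of Q: 1ξ₂ / 199 = 0.329 → ξ₂ = 65.47 mol.
Outlet amounts (n = n₀ + Σ ν·ξ):
  V: 199 − 1(84.97) = 114
  U: 0 + 2(84.97) − 2(65.47) = 39
  Q: 0 + 1(65.47) = 65.47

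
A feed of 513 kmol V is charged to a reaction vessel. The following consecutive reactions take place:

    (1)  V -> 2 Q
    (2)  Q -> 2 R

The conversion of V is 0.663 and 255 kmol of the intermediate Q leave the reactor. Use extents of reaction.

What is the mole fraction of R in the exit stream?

Conversion of V: V consumed = 1ξ₁ = 0.663 × 513 → ξ₁ = 340.1 kmol.
Q balance: n_Q = 0 + 2ξ₁ − 1ξ₂ = 255 → ξ₂ = (2·340.1 − 255)/1 = 425.2 kmol.
Outlet amounts (n = n₀ + Σ ν·ξ):
  V: 513 − 1(340.1) = 172.9
  Q: 0 + 2(340.1) − 1(425.2) = 255
  R: 0 + 2(425.2) = 850.5
Total out = 1278 kmol; y_R = 850.5 / 1278 = 0.6653.

0.665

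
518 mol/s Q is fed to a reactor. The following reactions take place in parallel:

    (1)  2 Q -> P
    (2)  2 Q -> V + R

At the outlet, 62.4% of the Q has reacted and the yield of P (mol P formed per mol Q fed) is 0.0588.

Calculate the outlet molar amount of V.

131 mol/s

Yield of P: 1ξ₁ / 518 = 0.0588 → ξ₁ = 30.46 mol/s.
Conversion of Q: 2ξ₁ + 2ξ₂ = 0.624 × 518 = 323.2 → ξ₂ = 131.2 mol/s.
Outlet amounts (n = n₀ + Σ ν·ξ):
  Q: 518 − 2(30.46) − 2(131.2) = 194.8
  P: 0 + 1(30.46) = 30.46
  V: 0 + 1(131.2) = 131.2
  R: 0 + 1(131.2) = 131.2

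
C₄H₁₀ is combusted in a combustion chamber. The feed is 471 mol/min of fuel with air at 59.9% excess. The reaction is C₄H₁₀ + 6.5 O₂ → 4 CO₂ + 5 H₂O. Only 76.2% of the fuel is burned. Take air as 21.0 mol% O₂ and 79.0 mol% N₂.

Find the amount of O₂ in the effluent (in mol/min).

Stoichiometric O₂ = 6.5 × 471 = 3062 mol/min; O₂ fed = 3062 × 1.599 = 4895 mol/min.
N₂ fed = 4895 × 79/21 = 18420 mol/min.
Fuel reacted = 0.762 × 471 → ξ = 358.9 mol/min.
Outlet (n = n₀ + ν ξ):
  C₄H₁₀: 471 − 1(358.9) = 112.1
  O₂: 4895 − 6.5(358.9) = 2562
  N₂: 18420 (inert)
  CO₂: 0 + 4(358.9) = 1436
  H₂O: 0 + 5(358.9) = 1795

2560 mol/min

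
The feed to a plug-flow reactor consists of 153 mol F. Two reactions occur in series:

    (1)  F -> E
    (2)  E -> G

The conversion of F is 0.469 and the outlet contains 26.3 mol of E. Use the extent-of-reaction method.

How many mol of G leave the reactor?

Conversion of F: F consumed = 1ξ₁ = 0.469 × 153 → ξ₁ = 71.76 mol.
E balance: n_E = 0 + 1ξ₁ − 1ξ₂ = 26.3 → ξ₂ = (1·71.76 − 26.3)/1 = 45.46 mol.
Outlet amounts (n = n₀ + Σ ν·ξ):
  F: 153 − 1(71.76) = 81.24
  E: 0 + 1(71.76) − 1(45.46) = 26.3
  G: 0 + 1(45.46) = 45.46

45.5 mol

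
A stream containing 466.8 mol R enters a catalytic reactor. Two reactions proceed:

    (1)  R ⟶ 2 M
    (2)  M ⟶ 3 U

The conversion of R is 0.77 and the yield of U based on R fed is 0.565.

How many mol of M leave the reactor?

Conversion of R: R consumed = 1ξ₁ = 0.77 × 466.8 → ξ₁ = 359.4 mol.
Yield of U: 3ξ₂ / 466.8 = 0.565 → ξ₂ = 87.91 mol.
Outlet amounts (n = n₀ + Σ ν·ξ):
  R: 466.8 − 1(359.4) = 107.4
  M: 0 + 2(359.4) − 1(87.91) = 631
  U: 0 + 3(87.91) = 263.7

631 mol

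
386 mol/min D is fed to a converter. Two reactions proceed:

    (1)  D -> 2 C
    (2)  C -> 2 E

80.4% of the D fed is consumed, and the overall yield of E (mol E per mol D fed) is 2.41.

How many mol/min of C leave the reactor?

Conversion of D: D consumed = 1ξ₁ = 0.804 × 386 → ξ₁ = 310.3 mol/min.
Yield of E: 2ξ₂ / 386 = 2.41 → ξ₂ = 465.1 mol/min.
Outlet amounts (n = n₀ + Σ ν·ξ):
  D: 386 − 1(310.3) = 75.66
  C: 0 + 2(310.3) − 1(465.1) = 155.6
  E: 0 + 2(465.1) = 930.3

156 mol/min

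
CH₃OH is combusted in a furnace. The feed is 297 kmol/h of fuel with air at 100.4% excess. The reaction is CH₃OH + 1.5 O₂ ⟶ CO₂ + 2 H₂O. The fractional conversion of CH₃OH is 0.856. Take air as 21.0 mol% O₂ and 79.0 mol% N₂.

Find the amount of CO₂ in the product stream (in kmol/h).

Stoichiometric O₂ = 1.5 × 297 = 445.5 kmol/h; O₂ fed = 445.5 × 2.004 = 892.8 kmol/h.
N₂ fed = 892.8 × 79/21 = 3359 kmol/h.
Fuel reacted = 0.856 × 297 → ξ = 254.2 kmol/h.
Outlet (n = n₀ + ν ξ):
  CH₃OH: 297 − 1(254.2) = 42.77
  O₂: 892.8 − 1.5(254.2) = 511.4
  N₂: 3359 (inert)
  CO₂: 0 + 1(254.2) = 254.2
  H₂O: 0 + 2(254.2) = 508.5

254 kmol/h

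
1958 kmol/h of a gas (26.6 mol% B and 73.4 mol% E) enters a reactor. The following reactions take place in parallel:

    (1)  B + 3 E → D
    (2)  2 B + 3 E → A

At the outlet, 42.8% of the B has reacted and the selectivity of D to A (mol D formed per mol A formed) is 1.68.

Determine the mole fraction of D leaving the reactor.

Conversion of B: B consumed = 0.428 × 520.8 = 222.9 kmol/h = 1ξ₁ + 2ξ₂.
Selectivity: 1ξ₁ / (1ξ₂) = 1.68 → ξ₁ = 1.68 ξ₂.
Substitute: (1·1.68 + 2) ξ₂ = 222.9 → ξ₂ = 60.57 kmol/h, ξ₁ = 101.8 kmol/h.
Outlet amounts (n = n₀ + Σ ν·ξ):
  B: 520.8 − 1(101.8) − 2(60.57) = 297.9
  E: 1437 − 3(101.8) − 3(60.57) = 950.2
  D: 0 + 1(101.8) = 101.8
  A: 0 + 1(60.57) = 60.57
Total out = 1410 kmol/h; y_D = 101.8 / 1410 = 0.07215.

0.0722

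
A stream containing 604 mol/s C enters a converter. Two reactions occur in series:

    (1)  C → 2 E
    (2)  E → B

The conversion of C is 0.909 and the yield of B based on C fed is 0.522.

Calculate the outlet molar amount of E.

783 mol/s

Conversion of C: C consumed = 1ξ₁ = 0.909 × 604 → ξ₁ = 549 mol/s.
Yield of B: 1ξ₂ / 604 = 0.522 → ξ₂ = 315.3 mol/s.
Outlet amounts (n = n₀ + Σ ν·ξ):
  C: 604 − 1(549) = 54.96
  E: 0 + 2(549) − 1(315.3) = 782.8
  B: 0 + 1(315.3) = 315.3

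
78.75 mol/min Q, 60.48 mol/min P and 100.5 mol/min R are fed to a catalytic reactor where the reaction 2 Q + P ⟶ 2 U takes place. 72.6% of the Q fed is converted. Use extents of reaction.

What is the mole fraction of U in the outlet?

0.271

Q reacted = 0.726 × 78.75 = 57.17 mol/min; ν_Q = −2, so ξ = 57.17/2 = 28.59 mol/min.
Outlet amounts (n = n₀ + ν ξ):
  Q: 78.75 − 2(28.59) = 21.58
  P: 60.48 − 1(28.59) = 31.89
  U: 0 + 2(28.59) = 57.17
  R: 100.5 (inert)
Total out = 211.1 mol/min; y_U = 57.17 / 211.1 = 0.2708.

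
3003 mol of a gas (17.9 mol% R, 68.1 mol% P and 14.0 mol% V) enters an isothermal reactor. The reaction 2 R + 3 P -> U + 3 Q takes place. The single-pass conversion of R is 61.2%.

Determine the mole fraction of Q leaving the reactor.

0.174

R reacted = 0.612 × 537.5 = 329 mol; ν_R = −2, so ξ = 329/2 = 164.5 mol.
Outlet amounts (n = n₀ + ν ξ):
  R: 537.5 − 2(164.5) = 208.6
  P: 2045 − 3(164.5) = 1552
  U: 0 + 1(164.5) = 164.5
  Q: 0 + 3(164.5) = 493.5
  V: 420.4 (inert)
Total out = 2839 mol; y_Q = 493.5 / 2839 = 0.1738.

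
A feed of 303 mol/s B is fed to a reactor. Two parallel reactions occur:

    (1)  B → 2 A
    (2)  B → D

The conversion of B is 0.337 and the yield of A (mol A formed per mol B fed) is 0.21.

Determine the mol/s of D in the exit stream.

70.3 mol/s

Yield of A: 2ξ₁ / 303 = 0.21 → ξ₁ = 31.81 mol/s.
Conversion of B: 1ξ₁ + 1ξ₂ = 0.337 × 303 = 102.1 → ξ₂ = 70.3 mol/s.
Outlet amounts (n = n₀ + Σ ν·ξ):
  B: 303 − 1(31.81) − 1(70.3) = 200.9
  A: 0 + 2(31.81) = 63.63
  D: 0 + 1(70.3) = 70.3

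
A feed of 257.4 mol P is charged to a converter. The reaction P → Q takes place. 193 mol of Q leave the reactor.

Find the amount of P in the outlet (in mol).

64.4 mol

For Q: n = n₀ + 1ξ → 193 = 0 + 1ξ, giving ξ = 193 mol.
Outlet amounts (n = n₀ + ν ξ):
  P: 257.4 − 1(193) = 64.4
  Q: 0 + 1(193) = 193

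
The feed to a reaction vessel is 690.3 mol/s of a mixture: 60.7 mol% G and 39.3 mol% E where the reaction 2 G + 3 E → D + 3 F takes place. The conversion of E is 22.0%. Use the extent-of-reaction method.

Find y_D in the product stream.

E reacted = 0.22 × 271.3 = 59.68 mol/s; ν_E = −3, so ξ = 59.68/3 = 19.89 mol/s.
Outlet amounts (n = n₀ + ν ξ):
  G: 419 − 2(19.89) = 379.2
  E: 271.3 − 3(19.89) = 211.6
  D: 0 + 1(19.89) = 19.89
  F: 0 + 3(19.89) = 59.68
Total out = 670.4 mol/s; y_D = 19.89 / 670.4 = 0.02968.

0.0297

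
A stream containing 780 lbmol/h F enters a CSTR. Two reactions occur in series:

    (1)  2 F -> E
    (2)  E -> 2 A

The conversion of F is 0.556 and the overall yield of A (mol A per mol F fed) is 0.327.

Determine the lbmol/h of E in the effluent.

89.3 lbmol/h

Conversion of F: F consumed = 2ξ₁ = 0.556 × 780 → ξ₁ = 216.8 lbmol/h.
Yield of A: 2ξ₂ / 780 = 0.327 → ξ₂ = 127.5 lbmol/h.
Outlet amounts (n = n₀ + Σ ν·ξ):
  F: 780 − 2(216.8) = 346.3
  E: 0 + 1(216.8) − 1(127.5) = 89.31
  A: 0 + 2(127.5) = 255.1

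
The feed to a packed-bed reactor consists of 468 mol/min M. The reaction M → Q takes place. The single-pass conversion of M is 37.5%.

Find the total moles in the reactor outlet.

468 mol/min

M reacted = 0.375 × 468 = 175.5 mol/min; ν_M = −1, so ξ = 175.5/1 = 175.5 mol/min.
Outlet amounts (n = n₀ + ν ξ):
  M: 468 − 1(175.5) = 292.5
  Q: 0 + 1(175.5) = 175.5
Total out = 292.5 + 175.5 = 468 mol/min.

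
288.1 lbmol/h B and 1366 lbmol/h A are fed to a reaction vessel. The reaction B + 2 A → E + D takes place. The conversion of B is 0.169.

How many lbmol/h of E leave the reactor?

B reacted = 0.169 × 288.1 = 48.69 lbmol/h; ν_B = −1, so ξ = 48.69/1 = 48.69 lbmol/h.
Outlet amounts (n = n₀ + ν ξ):
  B: 288.1 − 1(48.69) = 239.4
  A: 1366 − 2(48.69) = 1269
  E: 0 + 1(48.69) = 48.69
  D: 0 + 1(48.69) = 48.69

48.7 lbmol/h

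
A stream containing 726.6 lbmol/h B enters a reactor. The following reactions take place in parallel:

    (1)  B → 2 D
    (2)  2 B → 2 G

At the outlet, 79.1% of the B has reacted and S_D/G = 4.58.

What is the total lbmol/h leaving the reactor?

Conversion of B: B consumed = 0.791 × 726.6 = 574.7 lbmol/h = 1ξ₁ + 2ξ₂.
Selectivity: 2ξ₁ / (2ξ₂) = 4.58 → ξ₁ = 4.58 ξ₂.
Substitute: (1·4.58 + 2) ξ₂ = 574.7 → ξ₂ = 87.35 lbmol/h, ξ₁ = 400 lbmol/h.
Outlet amounts (n = n₀ + Σ ν·ξ):
  B: 726.6 − 1(400) − 2(87.35) = 151.9
  D: 0 + 2(400) = 800.1
  G: 0 + 2(87.35) = 174.7
Total out = 151.9 + 800.1 + 174.7 = 1127 lbmol/h.

1130 lbmol/h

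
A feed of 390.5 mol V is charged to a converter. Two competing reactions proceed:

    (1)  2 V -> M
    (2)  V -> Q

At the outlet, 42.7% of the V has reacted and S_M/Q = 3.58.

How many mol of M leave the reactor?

73.2 mol

Conversion of V: V consumed = 0.427 × 390.5 = 166.7 mol = 2ξ₁ + 1ξ₂.
Selectivity: 1ξ₁ / (1ξ₂) = 3.58 → ξ₁ = 3.58 ξ₂.
Substitute: (2·3.58 + 1) ξ₂ = 166.7 → ξ₂ = 20.43 mol, ξ₁ = 73.15 mol.
Outlet amounts (n = n₀ + Σ ν·ξ):
  V: 390.5 − 2(73.15) − 1(20.43) = 223.8
  M: 0 + 1(73.15) = 73.15
  Q: 0 + 1(20.43) = 20.43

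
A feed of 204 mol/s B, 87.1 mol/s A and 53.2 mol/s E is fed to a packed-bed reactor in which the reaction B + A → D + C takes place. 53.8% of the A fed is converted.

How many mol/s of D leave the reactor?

A reacted = 0.538 × 87.1 = 46.86 mol/s; ν_A = −1, so ξ = 46.86/1 = 46.86 mol/s.
Outlet amounts (n = n₀ + ν ξ):
  B: 204 − 1(46.86) = 157.1
  A: 87.1 − 1(46.86) = 40.24
  D: 0 + 1(46.86) = 46.86
  C: 0 + 1(46.86) = 46.86
  E: 53.2 (inert)

46.9 mol/s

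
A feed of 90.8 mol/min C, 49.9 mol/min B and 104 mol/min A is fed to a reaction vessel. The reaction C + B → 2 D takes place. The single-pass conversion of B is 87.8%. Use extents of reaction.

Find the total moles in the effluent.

245 mol/min

B reacted = 0.878 × 49.9 = 43.81 mol/min; ν_B = −1, so ξ = 43.81/1 = 43.81 mol/min.
Outlet amounts (n = n₀ + ν ξ):
  C: 90.8 − 1(43.81) = 46.99
  B: 49.9 − 1(43.81) = 6.088
  D: 0 + 2(43.81) = 87.62
  A: 104 (inert)
Total out = 46.99 + 6.088 + 87.62 + 104 = 244.7 mol/min.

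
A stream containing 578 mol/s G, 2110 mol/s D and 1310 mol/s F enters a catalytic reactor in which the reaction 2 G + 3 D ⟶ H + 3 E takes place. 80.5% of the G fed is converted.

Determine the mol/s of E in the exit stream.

698 mol/s

G reacted = 0.805 × 578 = 465.3 mol/s; ν_G = −2, so ξ = 465.3/2 = 232.6 mol/s.
Outlet amounts (n = n₀ + ν ξ):
  G: 578 − 2(232.6) = 112.7
  D: 2110 − 3(232.6) = 1412
  H: 0 + 1(232.6) = 232.6
  E: 0 + 3(232.6) = 697.9
  F: 1310 (inert)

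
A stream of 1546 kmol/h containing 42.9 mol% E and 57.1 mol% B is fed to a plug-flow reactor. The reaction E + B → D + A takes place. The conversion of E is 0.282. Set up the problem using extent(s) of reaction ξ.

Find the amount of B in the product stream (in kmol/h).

696 kmol/h

E reacted = 0.282 × 663.2 = 187 kmol/h; ν_E = −1, so ξ = 187/1 = 187 kmol/h.
Outlet amounts (n = n₀ + ν ξ):
  E: 663.2 − 1(187) = 476.2
  B: 882.8 − 1(187) = 695.7
  D: 0 + 1(187) = 187
  A: 0 + 1(187) = 187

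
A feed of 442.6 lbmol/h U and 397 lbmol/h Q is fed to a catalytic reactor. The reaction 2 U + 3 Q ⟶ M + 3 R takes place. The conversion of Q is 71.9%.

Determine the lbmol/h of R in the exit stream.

Q reacted = 0.719 × 397 = 285.4 lbmol/h; ν_Q = −3, so ξ = 285.4/3 = 95.15 lbmol/h.
Outlet amounts (n = n₀ + ν ξ):
  U: 442.6 − 2(95.15) = 252.3
  Q: 397 − 3(95.15) = 111.6
  M: 0 + 1(95.15) = 95.15
  R: 0 + 3(95.15) = 285.4

285 lbmol/h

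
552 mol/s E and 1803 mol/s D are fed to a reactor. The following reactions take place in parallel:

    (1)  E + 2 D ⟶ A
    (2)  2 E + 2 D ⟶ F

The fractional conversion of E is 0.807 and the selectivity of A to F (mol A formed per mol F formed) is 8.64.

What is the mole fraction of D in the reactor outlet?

Conversion of E: E consumed = 0.807 × 552 = 445.5 mol/s = 1ξ₁ + 2ξ₂.
Selectivity: 1ξ₁ / (1ξ₂) = 8.64 → ξ₁ = 8.64 ξ₂.
Substitute: (1·8.64 + 2) ξ₂ = 445.5 → ξ₂ = 41.87 mol/s, ξ₁ = 361.7 mol/s.
Outlet amounts (n = n₀ + Σ ν·ξ):
  E: 552 − 1(361.7) − 2(41.87) = 106.5
  D: 1803 − 2(361.7) − 2(41.87) = 995.8
  A: 0 + 1(361.7) = 361.7
  F: 0 + 1(41.87) = 41.87
Total out = 1506 mol/s; y_D = 995.8 / 1506 = 0.6613.

0.661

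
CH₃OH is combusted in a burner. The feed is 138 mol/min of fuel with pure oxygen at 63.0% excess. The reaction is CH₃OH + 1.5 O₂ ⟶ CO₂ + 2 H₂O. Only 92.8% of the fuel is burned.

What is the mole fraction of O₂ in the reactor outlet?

0.269

Stoichiometric O₂ = 1.5 × 138 = 207 mol/min; O₂ fed = 207 × 1.630 = 337.4 mol/min.
Fuel reacted = 0.928 × 138 → ξ = 128.1 mol/min.
Outlet (n = n₀ + ν ξ):
  CH₃OH: 138 − 1(128.1) = 9.936
  O₂: 337.4 − 1.5(128.1) = 145.3
  CO₂: 0 + 1(128.1) = 128.1
  H₂O: 0 + 2(128.1) = 256.1
Total out = 539.4 mol/min; y_O₂ = 145.3 / 539.4 = 0.2694.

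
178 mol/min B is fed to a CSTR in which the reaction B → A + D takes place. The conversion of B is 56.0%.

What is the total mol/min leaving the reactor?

B reacted = 0.56 × 178 = 99.68 mol/min; ν_B = −1, so ξ = 99.68/1 = 99.68 mol/min.
Outlet amounts (n = n₀ + ν ξ):
  B: 178 − 1(99.68) = 78.32
  A: 0 + 1(99.68) = 99.68
  D: 0 + 1(99.68) = 99.68
Total out = 78.32 + 99.68 + 99.68 = 277.7 mol/min.

278 mol/min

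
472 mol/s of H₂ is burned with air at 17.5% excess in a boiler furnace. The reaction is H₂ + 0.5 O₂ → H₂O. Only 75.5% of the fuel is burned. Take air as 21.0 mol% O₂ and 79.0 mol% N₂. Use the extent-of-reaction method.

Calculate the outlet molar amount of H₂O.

Stoichiometric O₂ = 0.5 × 472 = 236 mol/s; O₂ fed = 236 × 1.175 = 277.3 mol/s.
N₂ fed = 277.3 × 79/21 = 1043 mol/s.
Fuel reacted = 0.755 × 472 → ξ = 356.4 mol/s.
Outlet (n = n₀ + ν ξ):
  H₂: 472 − 1(356.4) = 115.6
  O₂: 277.3 − 0.5(356.4) = 99.12
  N₂: 1043 (inert)
  H₂O: 0 + 1(356.4) = 356.4

356 mol/s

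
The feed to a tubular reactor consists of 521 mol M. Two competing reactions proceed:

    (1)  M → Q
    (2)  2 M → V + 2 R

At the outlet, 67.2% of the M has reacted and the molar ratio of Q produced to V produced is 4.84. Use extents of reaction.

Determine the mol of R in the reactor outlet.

Conversion of M: M consumed = 0.672 × 521 = 350.1 mol = 1ξ₁ + 2ξ₂.
Selectivity: 1ξ₁ / (1ξ₂) = 4.84 → ξ₁ = 4.84 ξ₂.
Substitute: (1·4.84 + 2) ξ₂ = 350.1 → ξ₂ = 51.19 mol, ξ₁ = 247.7 mol.
Outlet amounts (n = n₀ + Σ ν·ξ):
  M: 521 − 1(247.7) − 2(51.19) = 170.9
  Q: 0 + 1(247.7) = 247.7
  V: 0 + 1(51.19) = 51.19
  R: 0 + 2(51.19) = 102.4

102 mol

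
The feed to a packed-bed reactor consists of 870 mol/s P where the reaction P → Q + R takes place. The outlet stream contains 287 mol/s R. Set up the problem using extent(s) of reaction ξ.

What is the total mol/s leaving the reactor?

1160 mol/s

For R: n = n₀ + 1ξ → 287 = 0 + 1ξ, giving ξ = 287 mol/s.
Outlet amounts (n = n₀ + ν ξ):
  P: 870 − 1(287) = 583
  Q: 0 + 1(287) = 287
  R: 0 + 1(287) = 287
Total out = 583 + 287 + 287 = 1157 mol/s.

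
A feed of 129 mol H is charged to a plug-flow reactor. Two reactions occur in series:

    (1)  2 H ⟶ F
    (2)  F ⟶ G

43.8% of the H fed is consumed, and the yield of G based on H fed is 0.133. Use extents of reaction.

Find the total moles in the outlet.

Conversion of H: H consumed = 2ξ₁ = 0.438 × 129 → ξ₁ = 28.25 mol.
Yield of G: 1ξ₂ / 129 = 0.133 → ξ₂ = 17.16 mol.
Outlet amounts (n = n₀ + Σ ν·ξ):
  H: 129 − 2(28.25) = 72.5
  F: 0 + 1(28.25) − 1(17.16) = 11.09
  G: 0 + 1(17.16) = 17.16
Total out = 72.5 + 11.09 + 17.16 = 100.7 mol.

101 mol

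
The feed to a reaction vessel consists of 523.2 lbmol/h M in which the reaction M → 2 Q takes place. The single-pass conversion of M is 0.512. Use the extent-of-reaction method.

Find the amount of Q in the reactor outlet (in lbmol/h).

M reacted = 0.512 × 523.2 = 267.9 lbmol/h; ν_M = −1, so ξ = 267.9/1 = 267.9 lbmol/h.
Outlet amounts (n = n₀ + ν ξ):
  M: 523.2 − 1(267.9) = 255.3
  Q: 0 + 2(267.9) = 535.8

536 lbmol/h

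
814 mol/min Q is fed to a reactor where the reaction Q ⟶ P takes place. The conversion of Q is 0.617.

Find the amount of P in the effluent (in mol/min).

502 mol/min

Q reacted = 0.617 × 814 = 502.2 mol/min; ν_Q = −1, so ξ = 502.2/1 = 502.2 mol/min.
Outlet amounts (n = n₀ + ν ξ):
  Q: 814 − 1(502.2) = 311.8
  P: 0 + 1(502.2) = 502.2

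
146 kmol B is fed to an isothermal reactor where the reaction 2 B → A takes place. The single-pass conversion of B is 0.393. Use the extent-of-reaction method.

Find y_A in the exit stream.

0.245

B reacted = 0.393 × 146 = 57.38 kmol; ν_B = −2, so ξ = 57.38/2 = 28.69 kmol.
Outlet amounts (n = n₀ + ν ξ):
  B: 146 − 2(28.69) = 88.62
  A: 0 + 1(28.69) = 28.69
Total out = 117.3 kmol; y_A = 28.69 / 117.3 = 0.2446.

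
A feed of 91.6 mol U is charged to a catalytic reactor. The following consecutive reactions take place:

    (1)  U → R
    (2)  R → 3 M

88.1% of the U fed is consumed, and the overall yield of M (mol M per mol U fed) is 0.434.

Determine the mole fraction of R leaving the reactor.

Conversion of U: U consumed = 1ξ₁ = 0.881 × 91.6 → ξ₁ = 80.7 mol.
Yield of M: 3ξ₂ / 91.6 = 0.434 → ξ₂ = 13.25 mol.
Outlet amounts (n = n₀ + Σ ν·ξ):
  U: 91.6 − 1(80.7) = 10.9
  R: 0 + 1(80.7) − 1(13.25) = 67.45
  M: 0 + 3(13.25) = 39.75
Total out = 118.1 mol; y_R = 67.45 / 118.1 = 0.5711.

0.571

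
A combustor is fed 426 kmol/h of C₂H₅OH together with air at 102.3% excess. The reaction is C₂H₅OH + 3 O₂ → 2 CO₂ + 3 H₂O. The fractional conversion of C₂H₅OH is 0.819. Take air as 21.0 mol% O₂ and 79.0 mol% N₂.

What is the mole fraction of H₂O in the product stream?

Stoichiometric O₂ = 3 × 426 = 1278 kmol/h; O₂ fed = 1278 × 2.023 = 2585 kmol/h.
N₂ fed = 2585 × 79/21 = 9726 kmol/h.
Fuel reacted = 0.819 × 426 → ξ = 348.9 kmol/h.
Outlet (n = n₀ + ν ξ):
  C₂H₅OH: 426 − 1(348.9) = 77.11
  O₂: 2585 − 3(348.9) = 1539
  N₂: 9726 (inert)
  CO₂: 0 + 2(348.9) = 697.8
  H₂O: 0 + 3(348.9) = 1047
Total out = 13090 kmol/h; y_H₂O = 1047 / 13090 = 0.07998.

0.08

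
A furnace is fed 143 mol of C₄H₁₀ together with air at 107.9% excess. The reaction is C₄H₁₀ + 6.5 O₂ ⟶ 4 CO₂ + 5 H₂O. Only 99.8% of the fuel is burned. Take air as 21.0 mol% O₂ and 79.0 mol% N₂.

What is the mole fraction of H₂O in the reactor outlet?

0.0746

Stoichiometric O₂ = 6.5 × 143 = 929.5 mol; O₂ fed = 929.5 × 2.079 = 1932 mol.
N₂ fed = 1932 × 79/21 = 7270 mol.
Fuel reacted = 0.998 × 143 → ξ = 142.7 mol.
Outlet (n = n₀ + ν ξ):
  C₄H₁₀: 143 − 1(142.7) = 0.286
  O₂: 1932 − 6.5(142.7) = 1005
  N₂: 7270 (inert)
  CO₂: 0 + 4(142.7) = 570.9
  H₂O: 0 + 5(142.7) = 713.6
Total out = 9559 mol; y_H₂O = 713.6 / 9559 = 0.07465.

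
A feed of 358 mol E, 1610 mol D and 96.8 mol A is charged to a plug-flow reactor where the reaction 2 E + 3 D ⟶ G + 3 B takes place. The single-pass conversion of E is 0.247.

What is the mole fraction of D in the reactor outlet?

E reacted = 0.247 × 358 = 88.43 mol; ν_E = −2, so ξ = 88.43/2 = 44.21 mol.
Outlet amounts (n = n₀ + ν ξ):
  E: 358 − 2(44.21) = 269.6
  D: 1610 − 3(44.21) = 1477
  G: 0 + 1(44.21) = 44.21
  B: 0 + 3(44.21) = 132.6
  A: 96.8 (inert)
Total out = 2021 mol; y_D = 1477 / 2021 = 0.7312.

0.731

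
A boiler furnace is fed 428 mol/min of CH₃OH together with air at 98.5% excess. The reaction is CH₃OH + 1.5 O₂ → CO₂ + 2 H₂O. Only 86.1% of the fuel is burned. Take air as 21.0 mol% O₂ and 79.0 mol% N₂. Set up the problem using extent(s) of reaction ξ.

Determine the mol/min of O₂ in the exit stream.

722 mol/min

Stoichiometric O₂ = 1.5 × 428 = 642 mol/min; O₂ fed = 642 × 1.985 = 1274 mol/min.
N₂ fed = 1274 × 79/21 = 4794 mol/min.
Fuel reacted = 0.861 × 428 → ξ = 368.5 mol/min.
Outlet (n = n₀ + ν ξ):
  CH₃OH: 428 − 1(368.5) = 59.49
  O₂: 1274 − 1.5(368.5) = 721.6
  N₂: 4794 (inert)
  CO₂: 0 + 1(368.5) = 368.5
  H₂O: 0 + 2(368.5) = 737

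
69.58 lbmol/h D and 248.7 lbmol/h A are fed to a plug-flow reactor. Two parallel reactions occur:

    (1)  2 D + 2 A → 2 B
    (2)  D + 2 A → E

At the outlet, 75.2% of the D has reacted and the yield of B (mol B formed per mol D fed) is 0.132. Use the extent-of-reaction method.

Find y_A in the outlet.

0.688

Yield of B: 2ξ₁ / 69.58 = 0.132 → ξ₁ = 4.592 lbmol/h.
Conversion of D: 2ξ₁ + 1ξ₂ = 0.752 × 69.58 = 52.32 → ξ₂ = 43.14 lbmol/h.
Outlet amounts (n = n₀ + Σ ν·ξ):
  D: 69.58 − 2(4.592) − 1(43.14) = 17.26
  A: 248.7 − 2(4.592) − 2(43.14) = 153.2
  B: 0 + 2(4.592) = 9.185
  E: 0 + 1(43.14) = 43.14
Total out = 222.8 lbmol/h; y_A = 153.2 / 222.8 = 0.6877.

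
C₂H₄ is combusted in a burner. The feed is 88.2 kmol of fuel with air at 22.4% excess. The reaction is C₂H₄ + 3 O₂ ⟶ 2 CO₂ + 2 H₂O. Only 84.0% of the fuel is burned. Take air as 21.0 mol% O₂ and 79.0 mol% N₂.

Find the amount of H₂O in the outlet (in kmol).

Stoichiometric O₂ = 3 × 88.2 = 264.6 kmol; O₂ fed = 264.6 × 1.224 = 323.9 kmol.
N₂ fed = 323.9 × 79/21 = 1218 kmol.
Fuel reacted = 0.84 × 88.2 → ξ = 74.09 kmol.
Outlet (n = n₀ + ν ξ):
  C₂H₄: 88.2 − 1(74.09) = 14.11
  O₂: 323.9 − 3(74.09) = 101.6
  N₂: 1218 (inert)
  CO₂: 0 + 2(74.09) = 148.2
  H₂O: 0 + 2(74.09) = 148.2

148 kmol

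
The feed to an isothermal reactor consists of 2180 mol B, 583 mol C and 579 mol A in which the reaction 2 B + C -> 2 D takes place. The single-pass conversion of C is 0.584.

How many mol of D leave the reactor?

681 mol

C reacted = 0.584 × 583 = 340.5 mol; ν_C = −1, so ξ = 340.5/1 = 340.5 mol.
Outlet amounts (n = n₀ + ν ξ):
  B: 2180 − 2(340.5) = 1499
  C: 583 − 1(340.5) = 242.5
  D: 0 + 2(340.5) = 680.9
  A: 579 (inert)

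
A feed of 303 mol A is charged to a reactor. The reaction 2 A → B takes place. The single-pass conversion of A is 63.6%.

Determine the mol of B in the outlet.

A reacted = 0.636 × 303 = 192.7 mol; ν_A = −2, so ξ = 192.7/2 = 96.35 mol.
Outlet amounts (n = n₀ + ν ξ):
  A: 303 − 2(96.35) = 110.3
  B: 0 + 1(96.35) = 96.35

96.4 mol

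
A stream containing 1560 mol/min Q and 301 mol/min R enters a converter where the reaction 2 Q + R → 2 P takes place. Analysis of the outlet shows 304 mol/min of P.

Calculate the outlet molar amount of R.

For P: n = n₀ + 2ξ → 304 = 0 + 2ξ, giving ξ = 152 mol/min.
Outlet amounts (n = n₀ + ν ξ):
  Q: 1560 − 2(152) = 1256
  R: 301 − 1(152) = 149
  P: 0 + 2(152) = 304

149 mol/min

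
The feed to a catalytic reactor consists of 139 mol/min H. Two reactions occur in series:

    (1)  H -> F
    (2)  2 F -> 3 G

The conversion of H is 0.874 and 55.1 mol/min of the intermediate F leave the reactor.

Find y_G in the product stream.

0.578

Conversion of H: H consumed = 1ξ₁ = 0.874 × 139 → ξ₁ = 121.5 mol/min.
F balance: n_F = 0 + 1ξ₁ − 2ξ₂ = 55.1 → ξ₂ = (1·121.5 − 55.1)/2 = 33.19 mol/min.
Outlet amounts (n = n₀ + Σ ν·ξ):
  H: 139 − 1(121.5) = 17.51
  F: 0 + 1(121.5) − 2(33.19) = 55.1
  G: 0 + 3(33.19) = 99.58
Total out = 172.2 mol/min; y_G = 99.58 / 172.2 = 0.5783.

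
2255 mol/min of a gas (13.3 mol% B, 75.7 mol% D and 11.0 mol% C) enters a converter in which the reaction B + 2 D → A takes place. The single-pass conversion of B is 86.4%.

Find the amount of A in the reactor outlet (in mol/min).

B reacted = 0.864 × 299.9 = 259.1 mol/min; ν_B = −1, so ξ = 259.1/1 = 259.1 mol/min.
Outlet amounts (n = n₀ + ν ξ):
  B: 299.9 − 1(259.1) = 40.79
  D: 1707 − 2(259.1) = 1189
  A: 0 + 1(259.1) = 259.1
  C: 248.1 (inert)

259 mol/min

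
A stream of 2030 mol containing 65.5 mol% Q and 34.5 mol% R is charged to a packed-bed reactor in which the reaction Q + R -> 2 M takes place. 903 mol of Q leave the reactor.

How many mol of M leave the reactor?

For Q: n = n₀ − 1ξ → 903 = 1330 − 1ξ, giving ξ = 426.7 mol.
Outlet amounts (n = n₀ + ν ξ):
  Q: 1330 − 1(426.7) = 903
  R: 700.4 − 1(426.7) = 273.7
  M: 0 + 2(426.7) = 853.3

853 mol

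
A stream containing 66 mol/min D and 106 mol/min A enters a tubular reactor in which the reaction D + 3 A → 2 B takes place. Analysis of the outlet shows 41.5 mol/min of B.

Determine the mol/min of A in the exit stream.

43.8 mol/min

For B: n = n₀ + 2ξ → 41.5 = 0 + 2ξ, giving ξ = 20.75 mol/min.
Outlet amounts (n = n₀ + ν ξ):
  D: 66 − 1(20.75) = 45.25
  A: 106 − 3(20.75) = 43.75
  B: 0 + 2(20.75) = 41.5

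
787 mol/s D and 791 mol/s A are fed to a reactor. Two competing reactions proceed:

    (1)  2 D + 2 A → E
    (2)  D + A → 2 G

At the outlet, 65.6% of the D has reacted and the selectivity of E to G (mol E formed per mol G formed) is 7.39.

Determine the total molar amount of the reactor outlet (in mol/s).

Conversion of D: D consumed = 0.656 × 787 = 516.3 mol/s = 2ξ₁ + 1ξ₂.
Selectivity: 1ξ₁ / (2ξ₂) = 7.39 → ξ₁ = 14.78 ξ₂.
Substitute: (2·14.78 + 1) ξ₂ = 516.3 → ξ₂ = 16.89 mol/s, ξ₁ = 249.7 mol/s.
Outlet amounts (n = n₀ + Σ ν·ξ):
  D: 787 − 2(249.7) − 1(16.89) = 270.7
  A: 791 − 2(249.7) − 1(16.89) = 274.7
  E: 0 + 1(249.7) = 249.7
  G: 0 + 2(16.89) = 33.79
Total out = 270.7 + 274.7 + 249.7 + 33.79 = 828.9 mol/s.

829 mol/s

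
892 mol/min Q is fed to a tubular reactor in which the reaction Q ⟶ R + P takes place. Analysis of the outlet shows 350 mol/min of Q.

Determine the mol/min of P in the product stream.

542 mol/min

For Q: n = n₀ − 1ξ → 350 = 892 − 1ξ, giving ξ = 542 mol/min.
Outlet amounts (n = n₀ + ν ξ):
  Q: 892 − 1(542) = 350
  R: 0 + 1(542) = 542
  P: 0 + 1(542) = 542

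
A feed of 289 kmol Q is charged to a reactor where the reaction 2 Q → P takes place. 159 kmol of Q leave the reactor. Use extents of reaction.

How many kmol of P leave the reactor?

65 kmol

For Q: n = n₀ − 2ξ → 159 = 289 − 2ξ, giving ξ = 65 kmol.
Outlet amounts (n = n₀ + ν ξ):
  Q: 289 − 2(65) = 159
  P: 0 + 1(65) = 65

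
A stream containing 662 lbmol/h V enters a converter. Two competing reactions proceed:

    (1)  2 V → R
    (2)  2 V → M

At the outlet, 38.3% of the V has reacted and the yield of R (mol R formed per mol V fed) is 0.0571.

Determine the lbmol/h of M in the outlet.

Yield of R: 1ξ₁ / 662 = 0.0571 → ξ₁ = 37.8 lbmol/h.
Conversion of V: 2ξ₁ + 2ξ₂ = 0.383 × 662 = 253.5 → ξ₂ = 88.97 lbmol/h.
Outlet amounts (n = n₀ + Σ ν·ξ):
  V: 662 − 2(37.8) − 2(88.97) = 408.5
  R: 0 + 1(37.8) = 37.8
  M: 0 + 1(88.97) = 88.97

89 lbmol/h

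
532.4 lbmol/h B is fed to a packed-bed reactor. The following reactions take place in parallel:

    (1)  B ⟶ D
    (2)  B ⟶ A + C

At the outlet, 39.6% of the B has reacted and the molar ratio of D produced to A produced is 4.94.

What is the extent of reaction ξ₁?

Conversion of B: B consumed = 0.396 × 532.4 = 210.8 lbmol/h = 1ξ₁ + 1ξ₂.
Selectivity: 1ξ₁ / (1ξ₂) = 4.94 → ξ₁ = 4.94 ξ₂.
Substitute: (1·4.94 + 1) ξ₂ = 210.8 → ξ₂ = 35.49 lbmol/h, ξ₁ = 175.3 lbmol/h.
Outlet amounts (n = n₀ + Σ ν·ξ):
  B: 532.4 − 1(175.3) − 1(35.49) = 321.6
  D: 0 + 1(175.3) = 175.3
  A: 0 + 1(35.49) = 35.49
  C: 0 + 1(35.49) = 35.49

ξ₁ = 175 lbmol/h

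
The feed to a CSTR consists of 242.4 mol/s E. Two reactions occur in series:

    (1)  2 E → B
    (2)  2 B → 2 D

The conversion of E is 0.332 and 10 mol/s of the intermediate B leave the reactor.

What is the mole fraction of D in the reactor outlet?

0.15

Conversion of E: E consumed = 2ξ₁ = 0.332 × 242.4 → ξ₁ = 40.24 mol/s.
B balance: n_B = 0 + 1ξ₁ − 2ξ₂ = 10 → ξ₂ = (1·40.24 − 10)/2 = 15.12 mol/s.
Outlet amounts (n = n₀ + Σ ν·ξ):
  E: 242.4 − 2(40.24) = 161.9
  B: 0 + 1(40.24) − 2(15.12) = 10
  D: 0 + 2(15.12) = 30.24
Total out = 202.2 mol/s; y_D = 30.24 / 202.2 = 0.1496.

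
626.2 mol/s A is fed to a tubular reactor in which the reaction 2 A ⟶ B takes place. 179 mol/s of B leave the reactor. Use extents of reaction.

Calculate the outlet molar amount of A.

For B: n = n₀ + 1ξ → 179 = 0 + 1ξ, giving ξ = 179 mol/s.
Outlet amounts (n = n₀ + ν ξ):
  A: 626.2 − 2(179) = 268.2
  B: 0 + 1(179) = 179

268 mol/s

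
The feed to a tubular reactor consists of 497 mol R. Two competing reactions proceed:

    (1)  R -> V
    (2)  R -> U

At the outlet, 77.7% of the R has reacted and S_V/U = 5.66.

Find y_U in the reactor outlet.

0.117

Conversion of R: R consumed = 0.777 × 497 = 386.2 mol = 1ξ₁ + 1ξ₂.
Selectivity: 1ξ₁ / (1ξ₂) = 5.66 → ξ₁ = 5.66 ξ₂.
Substitute: (1·5.66 + 1) ξ₂ = 386.2 → ξ₂ = 57.98 mol, ξ₁ = 328.2 mol.
Outlet amounts (n = n₀ + Σ ν·ξ):
  R: 497 − 1(328.2) − 1(57.98) = 110.8
  V: 0 + 1(328.2) = 328.2
  U: 0 + 1(57.98) = 57.98
Total out = 497 mol; y_U = 57.98 / 497 = 0.1167.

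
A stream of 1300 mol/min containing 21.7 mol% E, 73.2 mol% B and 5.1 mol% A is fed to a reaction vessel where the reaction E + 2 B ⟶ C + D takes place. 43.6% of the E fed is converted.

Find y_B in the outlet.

0.599

E reacted = 0.436 × 282.1 = 123 mol/min; ν_E = −1, so ξ = 123/1 = 123 mol/min.
Outlet amounts (n = n₀ + ν ξ):
  E: 282.1 − 1(123) = 159.1
  B: 951.6 − 2(123) = 705.6
  C: 0 + 1(123) = 123
  D: 0 + 1(123) = 123
  A: 66.3 (inert)
Total out = 1177 mol/min; y_B = 705.6 / 1177 = 0.5995.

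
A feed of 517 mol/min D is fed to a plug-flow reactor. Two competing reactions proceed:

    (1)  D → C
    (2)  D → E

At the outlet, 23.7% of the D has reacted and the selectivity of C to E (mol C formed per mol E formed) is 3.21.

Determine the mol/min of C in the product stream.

93.4 mol/min

Conversion of D: D consumed = 0.237 × 517 = 122.5 mol/min = 1ξ₁ + 1ξ₂.
Selectivity: 1ξ₁ / (1ξ₂) = 3.21 → ξ₁ = 3.21 ξ₂.
Substitute: (1·3.21 + 1) ξ₂ = 122.5 → ξ₂ = 29.1 mol/min, ξ₁ = 93.42 mol/min.
Outlet amounts (n = n₀ + Σ ν·ξ):
  D: 517 − 1(93.42) − 1(29.1) = 394.5
  C: 0 + 1(93.42) = 93.42
  E: 0 + 1(29.1) = 29.1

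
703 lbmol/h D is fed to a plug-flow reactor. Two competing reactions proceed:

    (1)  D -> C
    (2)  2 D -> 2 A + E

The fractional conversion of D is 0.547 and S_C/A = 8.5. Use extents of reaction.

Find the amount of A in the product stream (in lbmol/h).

Conversion of D: D consumed = 0.547 × 703 = 384.5 lbmol/h = 1ξ₁ + 2ξ₂.
Selectivity: 1ξ₁ / (2ξ₂) = 8.5 → ξ₁ = 17 ξ₂.
Substitute: (1·17 + 2) ξ₂ = 384.5 → ξ₂ = 20.24 lbmol/h, ξ₁ = 344.1 lbmol/h.
Outlet amounts (n = n₀ + Σ ν·ξ):
  D: 703 − 1(344.1) − 2(20.24) = 318.5
  C: 0 + 1(344.1) = 344.1
  A: 0 + 2(20.24) = 40.48
  E: 0 + 1(20.24) = 20.24

40.5 lbmol/h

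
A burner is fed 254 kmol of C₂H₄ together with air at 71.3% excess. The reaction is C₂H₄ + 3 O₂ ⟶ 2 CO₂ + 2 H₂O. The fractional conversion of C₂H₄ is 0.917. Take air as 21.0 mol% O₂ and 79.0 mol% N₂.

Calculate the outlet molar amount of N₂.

4910 kmol

Stoichiometric O₂ = 3 × 254 = 762 kmol; O₂ fed = 762 × 1.713 = 1305 kmol.
N₂ fed = 1305 × 79/21 = 4910 kmol.
Fuel reacted = 0.917 × 254 → ξ = 232.9 kmol.
Outlet (n = n₀ + ν ξ):
  C₂H₄: 254 − 1(232.9) = 21.08
  O₂: 1305 − 3(232.9) = 606.6
  N₂: 4910 (inert)
  CO₂: 0 + 2(232.9) = 465.8
  H₂O: 0 + 2(232.9) = 465.8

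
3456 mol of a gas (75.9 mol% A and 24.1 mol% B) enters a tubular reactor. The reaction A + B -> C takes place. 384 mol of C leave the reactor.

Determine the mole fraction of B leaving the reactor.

For C: n = n₀ + 1ξ → 384 = 0 + 1ξ, giving ξ = 384 mol.
Outlet amounts (n = n₀ + ν ξ):
  A: 2623 − 1(384) = 2239
  B: 832.9 − 1(384) = 448.9
  C: 0 + 1(384) = 384
Total out = 3072 mol; y_B = 448.9 / 3072 = 0.1461.

0.146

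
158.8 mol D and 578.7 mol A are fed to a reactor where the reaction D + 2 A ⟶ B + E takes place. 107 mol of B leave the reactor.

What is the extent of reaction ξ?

For B: n = n₀ + 1ξ → 107 = 0 + 1ξ, giving ξ = 107 mol.
Outlet amounts (n = n₀ + ν ξ):
  D: 158.8 − 1(107) = 51.8
  A: 578.7 − 2(107) = 364.7
  B: 0 + 1(107) = 107
  E: 0 + 1(107) = 107

ξ = 107 mol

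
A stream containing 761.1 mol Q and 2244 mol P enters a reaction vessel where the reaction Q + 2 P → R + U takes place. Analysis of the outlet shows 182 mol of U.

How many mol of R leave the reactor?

182 mol

For U: n = n₀ + 1ξ → 182 = 0 + 1ξ, giving ξ = 182 mol.
Outlet amounts (n = n₀ + ν ξ):
  Q: 761.1 − 1(182) = 579.1
  P: 2244 − 2(182) = 1880
  R: 0 + 1(182) = 182
  U: 0 + 1(182) = 182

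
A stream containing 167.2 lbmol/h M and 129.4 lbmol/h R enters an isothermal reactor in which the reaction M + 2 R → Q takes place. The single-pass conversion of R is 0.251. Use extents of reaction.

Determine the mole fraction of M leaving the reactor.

R reacted = 0.251 × 129.4 = 32.48 lbmol/h; ν_R = −2, so ξ = 32.48/2 = 16.24 lbmol/h.
Outlet amounts (n = n₀ + ν ξ):
  M: 167.2 − 1(16.24) = 151
  R: 129.4 − 2(16.24) = 96.92
  Q: 0 + 1(16.24) = 16.24
Total out = 264.1 lbmol/h; y_M = 151 / 264.1 = 0.5716.

0.572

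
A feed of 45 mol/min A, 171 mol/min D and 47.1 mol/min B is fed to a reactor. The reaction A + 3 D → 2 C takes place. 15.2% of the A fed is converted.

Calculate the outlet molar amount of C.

A reacted = 0.152 × 45 = 6.84 mol/min; ν_A = −1, so ξ = 6.84/1 = 6.84 mol/min.
Outlet amounts (n = n₀ + ν ξ):
  A: 45 − 1(6.84) = 38.16
  D: 171 − 3(6.84) = 150.5
  C: 0 + 2(6.84) = 13.68
  B: 47.1 (inert)

13.7 mol/min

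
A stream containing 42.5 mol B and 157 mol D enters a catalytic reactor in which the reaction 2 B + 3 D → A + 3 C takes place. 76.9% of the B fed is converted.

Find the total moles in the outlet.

183 mol

B reacted = 0.769 × 42.5 = 32.68 mol; ν_B = −2, so ξ = 32.68/2 = 16.34 mol.
Outlet amounts (n = n₀ + ν ξ):
  B: 42.5 − 2(16.34) = 9.818
  D: 157 − 3(16.34) = 108
  A: 0 + 1(16.34) = 16.34
  C: 0 + 3(16.34) = 49.02
Total out = 9.818 + 108 + 16.34 + 49.02 = 183.2 mol.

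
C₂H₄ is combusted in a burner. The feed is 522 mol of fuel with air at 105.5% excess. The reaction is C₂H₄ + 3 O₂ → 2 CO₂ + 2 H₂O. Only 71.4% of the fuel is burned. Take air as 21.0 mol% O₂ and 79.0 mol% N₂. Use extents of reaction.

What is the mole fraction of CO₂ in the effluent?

Stoichiometric O₂ = 3 × 522 = 1566 mol; O₂ fed = 1566 × 2.055 = 3218 mol.
N₂ fed = 3218 × 79/21 = 12110 mol.
Fuel reacted = 0.714 × 522 → ξ = 372.7 mol.
Outlet (n = n₀ + ν ξ):
  C₂H₄: 522 − 1(372.7) = 149.3
  O₂: 3218 − 3(372.7) = 2100
  N₂: 12110 (inert)
  CO₂: 0 + 2(372.7) = 745.4
  H₂O: 0 + 2(372.7) = 745.4
Total out = 15850 mol; y_CO₂ = 745.4 / 15850 = 0.04704.

0.047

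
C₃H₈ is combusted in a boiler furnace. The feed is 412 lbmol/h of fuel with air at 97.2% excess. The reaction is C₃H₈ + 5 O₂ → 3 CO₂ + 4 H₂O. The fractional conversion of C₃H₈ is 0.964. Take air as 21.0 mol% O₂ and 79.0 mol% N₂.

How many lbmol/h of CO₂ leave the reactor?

1190 lbmol/h

Stoichiometric O₂ = 5 × 412 = 2060 lbmol/h; O₂ fed = 2060 × 1.972 = 4062 lbmol/h.
N₂ fed = 4062 × 79/21 = 15280 lbmol/h.
Fuel reacted = 0.964 × 412 → ξ = 397.2 lbmol/h.
Outlet (n = n₀ + ν ξ):
  C₃H₈: 412 − 1(397.2) = 14.83
  O₂: 4062 − 5(397.2) = 2076
  N₂: 15280 (inert)
  CO₂: 0 + 3(397.2) = 1192
  H₂O: 0 + 4(397.2) = 1589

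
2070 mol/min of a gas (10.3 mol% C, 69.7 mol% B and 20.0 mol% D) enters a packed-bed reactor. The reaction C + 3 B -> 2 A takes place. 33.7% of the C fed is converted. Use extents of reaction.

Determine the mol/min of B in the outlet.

1230 mol/min

C reacted = 0.337 × 213.2 = 71.85 mol/min; ν_C = −1, so ξ = 71.85/1 = 71.85 mol/min.
Outlet amounts (n = n₀ + ν ξ):
  C: 213.2 − 1(71.85) = 141.4
  B: 1443 − 3(71.85) = 1227
  A: 0 + 2(71.85) = 143.7
  D: 414 (inert)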